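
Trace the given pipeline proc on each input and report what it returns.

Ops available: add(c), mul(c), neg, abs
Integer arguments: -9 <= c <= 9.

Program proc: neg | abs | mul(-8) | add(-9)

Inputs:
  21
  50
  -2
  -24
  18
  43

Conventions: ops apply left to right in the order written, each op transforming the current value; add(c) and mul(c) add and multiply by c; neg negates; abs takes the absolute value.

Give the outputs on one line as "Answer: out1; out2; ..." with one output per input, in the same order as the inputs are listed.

Execution, op by op:
  21 -> -21 -> 21 -> -168 -> -177
  50 -> -50 -> 50 -> -400 -> -409
  -2 -> 2 -> 2 -> -16 -> -25
  -24 -> 24 -> 24 -> -192 -> -201
  18 -> -18 -> 18 -> -144 -> -153
  43 -> -43 -> 43 -> -344 -> -353

-177; -409; -25; -201; -153; -353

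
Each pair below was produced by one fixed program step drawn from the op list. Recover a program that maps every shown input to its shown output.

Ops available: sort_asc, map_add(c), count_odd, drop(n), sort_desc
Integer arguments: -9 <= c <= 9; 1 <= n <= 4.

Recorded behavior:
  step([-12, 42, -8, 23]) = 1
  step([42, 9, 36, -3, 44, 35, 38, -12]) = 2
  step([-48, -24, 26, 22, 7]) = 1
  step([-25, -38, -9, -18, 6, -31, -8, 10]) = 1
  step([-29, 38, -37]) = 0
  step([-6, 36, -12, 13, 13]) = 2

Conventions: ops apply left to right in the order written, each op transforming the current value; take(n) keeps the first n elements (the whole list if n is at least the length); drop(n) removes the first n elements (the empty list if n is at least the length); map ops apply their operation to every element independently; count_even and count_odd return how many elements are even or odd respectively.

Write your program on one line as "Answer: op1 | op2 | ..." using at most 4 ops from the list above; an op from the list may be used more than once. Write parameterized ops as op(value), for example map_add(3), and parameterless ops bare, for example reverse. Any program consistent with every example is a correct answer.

map_add(1) | map_add(-3) | drop(3) | count_odd

Check, running the answer program on each example:
  [-12, 42, -8, 23] -> [-11, 43, -7, 24] -> [-14, 40, -10, 21] -> [21] -> 1
  [42, 9, 36, -3, 44, 35, 38, -12] -> [43, 10, 37, -2, 45, 36, 39, -11] -> [40, 7, 34, -5, 42, 33, 36, -14] -> [-5, 42, 33, 36, -14] -> 2
  [-48, -24, 26, 22, 7] -> [-47, -23, 27, 23, 8] -> [-50, -26, 24, 20, 5] -> [20, 5] -> 1
  [-25, -38, -9, -18, 6, -31, -8, 10] -> [-24, -37, -8, -17, 7, -30, -7, 11] -> [-27, -40, -11, -20, 4, -33, -10, 8] -> [-20, 4, -33, -10, 8] -> 1
  [-29, 38, -37] -> [-28, 39, -36] -> [-31, 36, -39] -> [] -> 0
  [-6, 36, -12, 13, 13] -> [-5, 37, -11, 14, 14] -> [-8, 34, -14, 11, 11] -> [11, 11] -> 2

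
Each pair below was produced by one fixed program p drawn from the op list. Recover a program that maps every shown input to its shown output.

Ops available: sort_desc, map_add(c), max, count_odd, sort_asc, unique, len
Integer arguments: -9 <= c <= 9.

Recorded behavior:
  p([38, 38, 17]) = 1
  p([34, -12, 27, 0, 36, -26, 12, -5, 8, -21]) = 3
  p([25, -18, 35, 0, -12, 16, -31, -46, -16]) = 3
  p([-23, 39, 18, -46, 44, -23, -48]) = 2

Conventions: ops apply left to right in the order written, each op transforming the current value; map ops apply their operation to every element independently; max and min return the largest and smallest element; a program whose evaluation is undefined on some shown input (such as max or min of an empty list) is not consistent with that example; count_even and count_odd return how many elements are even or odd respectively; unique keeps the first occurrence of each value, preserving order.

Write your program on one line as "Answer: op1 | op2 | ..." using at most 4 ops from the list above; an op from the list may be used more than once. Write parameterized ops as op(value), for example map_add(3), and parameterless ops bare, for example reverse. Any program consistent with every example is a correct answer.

unique | sort_asc | count_odd

Check, running the answer program on each example:
  [38, 38, 17] -> [38, 17] -> [17, 38] -> 1
  [34, -12, 27, 0, 36, -26, 12, -5, 8, -21] -> [34, -12, 27, 0, 36, -26, 12, -5, 8, -21] -> [-26, -21, -12, -5, 0, 8, 12, 27, 34, 36] -> 3
  [25, -18, 35, 0, -12, 16, -31, -46, -16] -> [25, -18, 35, 0, -12, 16, -31, -46, -16] -> [-46, -31, -18, -16, -12, 0, 16, 25, 35] -> 3
  [-23, 39, 18, -46, 44, -23, -48] -> [-23, 39, 18, -46, 44, -48] -> [-48, -46, -23, 18, 39, 44] -> 2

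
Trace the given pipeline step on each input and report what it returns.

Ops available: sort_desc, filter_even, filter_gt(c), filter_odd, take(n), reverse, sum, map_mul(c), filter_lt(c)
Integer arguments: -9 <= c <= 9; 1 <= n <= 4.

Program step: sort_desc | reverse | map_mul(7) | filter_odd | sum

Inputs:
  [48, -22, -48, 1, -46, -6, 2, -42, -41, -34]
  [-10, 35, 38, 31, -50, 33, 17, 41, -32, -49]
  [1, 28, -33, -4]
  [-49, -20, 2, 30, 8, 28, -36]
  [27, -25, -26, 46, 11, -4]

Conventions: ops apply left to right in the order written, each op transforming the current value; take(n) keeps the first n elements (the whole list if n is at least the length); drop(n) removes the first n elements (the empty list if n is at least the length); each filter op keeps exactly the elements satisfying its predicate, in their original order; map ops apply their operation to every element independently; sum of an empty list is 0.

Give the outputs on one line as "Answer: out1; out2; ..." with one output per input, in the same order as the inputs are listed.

-280; 756; -224; -343; 91

Execution, op by op:
  [48, -22, -48, 1, -46, -6, 2, -42, -41, -34] -> [48, 2, 1, -6, -22, -34, -41, -42, -46, -48] -> [-48, -46, -42, -41, -34, -22, -6, 1, 2, 48] -> [-336, -322, -294, -287, -238, -154, -42, 7, 14, 336] -> [-287, 7] -> -280
  [-10, 35, 38, 31, -50, 33, 17, 41, -32, -49] -> [41, 38, 35, 33, 31, 17, -10, -32, -49, -50] -> [-50, -49, -32, -10, 17, 31, 33, 35, 38, 41] -> [-350, -343, -224, -70, 119, 217, 231, 245, 266, 287] -> [-343, 119, 217, 231, 245, 287] -> 756
  [1, 28, -33, -4] -> [28, 1, -4, -33] -> [-33, -4, 1, 28] -> [-231, -28, 7, 196] -> [-231, 7] -> -224
  [-49, -20, 2, 30, 8, 28, -36] -> [30, 28, 8, 2, -20, -36, -49] -> [-49, -36, -20, 2, 8, 28, 30] -> [-343, -252, -140, 14, 56, 196, 210] -> [-343] -> -343
  [27, -25, -26, 46, 11, -4] -> [46, 27, 11, -4, -25, -26] -> [-26, -25, -4, 11, 27, 46] -> [-182, -175, -28, 77, 189, 322] -> [-175, 77, 189] -> 91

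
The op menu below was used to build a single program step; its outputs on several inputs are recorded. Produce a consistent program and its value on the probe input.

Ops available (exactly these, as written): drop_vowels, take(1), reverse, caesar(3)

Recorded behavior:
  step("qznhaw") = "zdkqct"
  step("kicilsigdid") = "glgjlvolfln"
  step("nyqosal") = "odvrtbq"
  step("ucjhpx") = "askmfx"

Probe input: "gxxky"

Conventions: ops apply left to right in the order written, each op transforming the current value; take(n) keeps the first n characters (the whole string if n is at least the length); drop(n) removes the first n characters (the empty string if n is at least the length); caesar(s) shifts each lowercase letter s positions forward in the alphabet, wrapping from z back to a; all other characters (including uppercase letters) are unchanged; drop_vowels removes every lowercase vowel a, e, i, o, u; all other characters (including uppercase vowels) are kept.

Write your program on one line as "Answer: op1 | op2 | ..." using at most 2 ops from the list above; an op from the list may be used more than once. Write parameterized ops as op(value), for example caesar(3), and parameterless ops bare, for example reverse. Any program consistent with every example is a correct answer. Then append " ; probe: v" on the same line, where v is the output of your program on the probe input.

caesar(3) | reverse ; probe: "bnaaj"

Check, running the answer program on each example:
  "qznhaw" -> "tcqkdz" -> "zdkqct"
  "kicilsigdid" -> "nlflovljglg" -> "glgjlvolfln"
  "nyqosal" -> "qbtrvdo" -> "odvrtbq"
  "ucjhpx" -> "xfmksa" -> "askmfx"
  probe: "gxxky" -> "jaanb" -> "bnaaj"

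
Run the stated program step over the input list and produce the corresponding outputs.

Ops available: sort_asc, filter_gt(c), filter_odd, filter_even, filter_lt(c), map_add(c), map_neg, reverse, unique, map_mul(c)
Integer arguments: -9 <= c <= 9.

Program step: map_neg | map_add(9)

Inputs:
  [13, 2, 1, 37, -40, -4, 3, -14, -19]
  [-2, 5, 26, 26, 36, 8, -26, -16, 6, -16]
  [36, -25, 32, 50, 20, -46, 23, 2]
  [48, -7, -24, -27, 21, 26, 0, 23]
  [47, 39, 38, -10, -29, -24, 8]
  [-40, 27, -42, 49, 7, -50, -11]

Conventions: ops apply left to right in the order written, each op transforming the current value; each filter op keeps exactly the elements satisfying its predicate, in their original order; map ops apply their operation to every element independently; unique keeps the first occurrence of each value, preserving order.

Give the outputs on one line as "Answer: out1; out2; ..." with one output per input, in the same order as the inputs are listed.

[-4, 7, 8, -28, 49, 13, 6, 23, 28]; [11, 4, -17, -17, -27, 1, 35, 25, 3, 25]; [-27, 34, -23, -41, -11, 55, -14, 7]; [-39, 16, 33, 36, -12, -17, 9, -14]; [-38, -30, -29, 19, 38, 33, 1]; [49, -18, 51, -40, 2, 59, 20]

Execution, op by op:
  [13, 2, 1, 37, -40, -4, 3, -14, -19] -> [-13, -2, -1, -37, 40, 4, -3, 14, 19] -> [-4, 7, 8, -28, 49, 13, 6, 23, 28]
  [-2, 5, 26, 26, 36, 8, -26, -16, 6, -16] -> [2, -5, -26, -26, -36, -8, 26, 16, -6, 16] -> [11, 4, -17, -17, -27, 1, 35, 25, 3, 25]
  [36, -25, 32, 50, 20, -46, 23, 2] -> [-36, 25, -32, -50, -20, 46, -23, -2] -> [-27, 34, -23, -41, -11, 55, -14, 7]
  [48, -7, -24, -27, 21, 26, 0, 23] -> [-48, 7, 24, 27, -21, -26, 0, -23] -> [-39, 16, 33, 36, -12, -17, 9, -14]
  [47, 39, 38, -10, -29, -24, 8] -> [-47, -39, -38, 10, 29, 24, -8] -> [-38, -30, -29, 19, 38, 33, 1]
  [-40, 27, -42, 49, 7, -50, -11] -> [40, -27, 42, -49, -7, 50, 11] -> [49, -18, 51, -40, 2, 59, 20]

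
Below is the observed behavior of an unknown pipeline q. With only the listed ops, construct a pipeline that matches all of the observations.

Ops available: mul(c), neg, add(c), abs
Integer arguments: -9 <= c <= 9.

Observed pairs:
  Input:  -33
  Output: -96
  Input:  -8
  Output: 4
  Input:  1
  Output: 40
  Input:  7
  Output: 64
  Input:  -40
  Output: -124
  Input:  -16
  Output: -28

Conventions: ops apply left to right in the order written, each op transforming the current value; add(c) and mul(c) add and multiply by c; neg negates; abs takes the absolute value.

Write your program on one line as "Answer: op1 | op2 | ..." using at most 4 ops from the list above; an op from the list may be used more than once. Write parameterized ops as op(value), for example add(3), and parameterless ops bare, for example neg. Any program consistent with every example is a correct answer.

add(9) | mul(-4) | neg

Check, running the answer program on each example:
  -33 -> -24 -> 96 -> -96
  -8 -> 1 -> -4 -> 4
  1 -> 10 -> -40 -> 40
  7 -> 16 -> -64 -> 64
  -40 -> -31 -> 124 -> -124
  -16 -> -7 -> 28 -> -28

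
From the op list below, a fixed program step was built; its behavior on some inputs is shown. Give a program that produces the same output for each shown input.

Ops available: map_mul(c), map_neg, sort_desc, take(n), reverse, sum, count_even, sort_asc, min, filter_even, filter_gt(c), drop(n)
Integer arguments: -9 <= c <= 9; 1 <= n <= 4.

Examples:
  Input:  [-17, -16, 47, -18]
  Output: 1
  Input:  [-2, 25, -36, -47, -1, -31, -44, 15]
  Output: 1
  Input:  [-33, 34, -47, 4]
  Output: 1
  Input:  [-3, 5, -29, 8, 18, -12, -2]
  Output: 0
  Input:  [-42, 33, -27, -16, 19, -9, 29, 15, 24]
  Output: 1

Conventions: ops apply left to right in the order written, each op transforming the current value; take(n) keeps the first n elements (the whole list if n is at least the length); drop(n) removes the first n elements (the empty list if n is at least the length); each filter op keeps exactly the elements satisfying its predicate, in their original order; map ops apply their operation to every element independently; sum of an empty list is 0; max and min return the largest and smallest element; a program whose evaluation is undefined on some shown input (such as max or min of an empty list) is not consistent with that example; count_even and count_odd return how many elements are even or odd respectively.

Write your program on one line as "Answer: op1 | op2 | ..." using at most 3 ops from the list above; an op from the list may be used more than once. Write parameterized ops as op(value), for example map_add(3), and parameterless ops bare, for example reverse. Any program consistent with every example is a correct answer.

take(2) | count_even

Check, running the answer program on each example:
  [-17, -16, 47, -18] -> [-17, -16] -> 1
  [-2, 25, -36, -47, -1, -31, -44, 15] -> [-2, 25] -> 1
  [-33, 34, -47, 4] -> [-33, 34] -> 1
  [-3, 5, -29, 8, 18, -12, -2] -> [-3, 5] -> 0
  [-42, 33, -27, -16, 19, -9, 29, 15, 24] -> [-42, 33] -> 1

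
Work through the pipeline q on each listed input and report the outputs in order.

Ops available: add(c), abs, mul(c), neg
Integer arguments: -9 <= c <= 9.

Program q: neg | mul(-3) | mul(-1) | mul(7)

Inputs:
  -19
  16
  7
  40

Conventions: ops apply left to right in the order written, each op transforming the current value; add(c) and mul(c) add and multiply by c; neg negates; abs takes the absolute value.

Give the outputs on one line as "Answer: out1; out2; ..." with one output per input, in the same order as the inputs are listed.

399; -336; -147; -840

Execution, op by op:
  -19 -> 19 -> -57 -> 57 -> 399
  16 -> -16 -> 48 -> -48 -> -336
  7 -> -7 -> 21 -> -21 -> -147
  40 -> -40 -> 120 -> -120 -> -840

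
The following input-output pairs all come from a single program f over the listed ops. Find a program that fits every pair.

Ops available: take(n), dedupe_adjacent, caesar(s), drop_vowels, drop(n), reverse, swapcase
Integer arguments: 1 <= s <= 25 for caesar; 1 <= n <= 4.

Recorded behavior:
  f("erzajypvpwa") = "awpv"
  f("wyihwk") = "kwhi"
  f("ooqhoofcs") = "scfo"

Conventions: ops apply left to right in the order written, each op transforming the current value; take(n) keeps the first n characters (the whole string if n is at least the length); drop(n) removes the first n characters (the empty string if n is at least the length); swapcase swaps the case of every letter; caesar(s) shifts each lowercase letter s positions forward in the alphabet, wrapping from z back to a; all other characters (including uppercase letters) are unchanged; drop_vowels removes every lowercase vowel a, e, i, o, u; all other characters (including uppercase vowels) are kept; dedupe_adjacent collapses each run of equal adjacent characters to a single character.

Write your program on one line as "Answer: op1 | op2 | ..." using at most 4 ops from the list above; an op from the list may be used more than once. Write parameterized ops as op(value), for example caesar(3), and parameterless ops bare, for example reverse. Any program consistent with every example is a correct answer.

swapcase | reverse | swapcase | take(4)

Check, running the answer program on each example:
  "erzajypvpwa" -> "ERZAJYPVPWA" -> "AWPVPYJAZRE" -> "awpvpyjazre" -> "awpv"
  "wyihwk" -> "WYIHWK" -> "KWHIYW" -> "kwhiyw" -> "kwhi"
  "ooqhoofcs" -> "OOQHOOFCS" -> "SCFOOHQOO" -> "scfoohqoo" -> "scfo"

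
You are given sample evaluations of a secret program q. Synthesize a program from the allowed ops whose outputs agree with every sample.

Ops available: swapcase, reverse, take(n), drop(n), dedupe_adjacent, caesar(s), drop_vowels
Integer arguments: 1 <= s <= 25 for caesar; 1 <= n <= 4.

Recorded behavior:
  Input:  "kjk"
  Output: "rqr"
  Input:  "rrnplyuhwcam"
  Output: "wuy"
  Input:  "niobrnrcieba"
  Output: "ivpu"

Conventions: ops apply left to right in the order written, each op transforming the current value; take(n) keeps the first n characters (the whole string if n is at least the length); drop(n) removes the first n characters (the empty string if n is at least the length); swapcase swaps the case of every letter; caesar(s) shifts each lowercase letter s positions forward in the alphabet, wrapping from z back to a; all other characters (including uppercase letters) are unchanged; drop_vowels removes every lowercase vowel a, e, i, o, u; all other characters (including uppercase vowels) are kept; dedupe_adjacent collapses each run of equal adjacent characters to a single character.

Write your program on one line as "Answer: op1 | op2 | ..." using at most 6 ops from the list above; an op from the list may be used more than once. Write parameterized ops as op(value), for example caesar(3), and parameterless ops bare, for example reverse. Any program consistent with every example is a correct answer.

take(4) | dedupe_adjacent | reverse | caesar(9) | caesar(24)

Check, running the answer program on each example:
  "kjk" -> "kjk" -> "kjk" -> "kjk" -> "tst" -> "rqr"
  "rrnplyuhwcam" -> "rrnp" -> "rnp" -> "pnr" -> "ywa" -> "wuy"
  "niobrnrcieba" -> "niob" -> "niob" -> "boin" -> "kxrw" -> "ivpu"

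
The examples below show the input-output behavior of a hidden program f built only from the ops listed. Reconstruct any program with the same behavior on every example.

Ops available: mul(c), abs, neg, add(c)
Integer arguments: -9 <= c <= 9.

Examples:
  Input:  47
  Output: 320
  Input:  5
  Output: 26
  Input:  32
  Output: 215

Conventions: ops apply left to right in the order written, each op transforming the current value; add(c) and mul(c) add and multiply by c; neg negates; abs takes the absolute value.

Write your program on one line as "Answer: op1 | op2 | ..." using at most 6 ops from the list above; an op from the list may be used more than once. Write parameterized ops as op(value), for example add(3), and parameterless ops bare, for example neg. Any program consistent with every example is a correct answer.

neg | mul(7) | add(1) | neg | add(-8)

Check, running the answer program on each example:
  47 -> -47 -> -329 -> -328 -> 328 -> 320
  5 -> -5 -> -35 -> -34 -> 34 -> 26
  32 -> -32 -> -224 -> -223 -> 223 -> 215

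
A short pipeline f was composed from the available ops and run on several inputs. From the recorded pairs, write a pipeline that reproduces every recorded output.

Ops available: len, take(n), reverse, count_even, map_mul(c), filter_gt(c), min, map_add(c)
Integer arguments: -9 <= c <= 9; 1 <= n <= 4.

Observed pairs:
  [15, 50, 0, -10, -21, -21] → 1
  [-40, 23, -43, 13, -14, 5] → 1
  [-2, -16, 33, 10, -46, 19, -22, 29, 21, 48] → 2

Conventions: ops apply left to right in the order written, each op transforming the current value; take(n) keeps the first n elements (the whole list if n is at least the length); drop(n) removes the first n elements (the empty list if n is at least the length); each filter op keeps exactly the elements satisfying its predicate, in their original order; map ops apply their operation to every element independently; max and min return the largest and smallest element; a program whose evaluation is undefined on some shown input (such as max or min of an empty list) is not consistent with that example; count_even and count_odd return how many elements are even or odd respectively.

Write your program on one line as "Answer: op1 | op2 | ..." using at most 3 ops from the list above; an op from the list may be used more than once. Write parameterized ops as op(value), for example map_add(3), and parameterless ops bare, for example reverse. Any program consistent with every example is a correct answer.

take(2) | count_even

Check, running the answer program on each example:
  [15, 50, 0, -10, -21, -21] -> [15, 50] -> 1
  [-40, 23, -43, 13, -14, 5] -> [-40, 23] -> 1
  [-2, -16, 33, 10, -46, 19, -22, 29, 21, 48] -> [-2, -16] -> 2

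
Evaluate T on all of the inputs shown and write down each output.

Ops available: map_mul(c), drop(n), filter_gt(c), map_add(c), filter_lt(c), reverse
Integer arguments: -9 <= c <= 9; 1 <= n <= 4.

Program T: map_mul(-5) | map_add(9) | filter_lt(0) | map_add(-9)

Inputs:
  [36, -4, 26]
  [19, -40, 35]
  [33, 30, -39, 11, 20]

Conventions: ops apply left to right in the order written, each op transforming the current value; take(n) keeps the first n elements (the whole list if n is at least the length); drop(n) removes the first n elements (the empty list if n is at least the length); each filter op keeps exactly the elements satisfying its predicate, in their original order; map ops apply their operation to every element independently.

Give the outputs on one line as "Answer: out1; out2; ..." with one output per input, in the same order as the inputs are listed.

Execution, op by op:
  [36, -4, 26] -> [-180, 20, -130] -> [-171, 29, -121] -> [-171, -121] -> [-180, -130]
  [19, -40, 35] -> [-95, 200, -175] -> [-86, 209, -166] -> [-86, -166] -> [-95, -175]
  [33, 30, -39, 11, 20] -> [-165, -150, 195, -55, -100] -> [-156, -141, 204, -46, -91] -> [-156, -141, -46, -91] -> [-165, -150, -55, -100]

[-180, -130]; [-95, -175]; [-165, -150, -55, -100]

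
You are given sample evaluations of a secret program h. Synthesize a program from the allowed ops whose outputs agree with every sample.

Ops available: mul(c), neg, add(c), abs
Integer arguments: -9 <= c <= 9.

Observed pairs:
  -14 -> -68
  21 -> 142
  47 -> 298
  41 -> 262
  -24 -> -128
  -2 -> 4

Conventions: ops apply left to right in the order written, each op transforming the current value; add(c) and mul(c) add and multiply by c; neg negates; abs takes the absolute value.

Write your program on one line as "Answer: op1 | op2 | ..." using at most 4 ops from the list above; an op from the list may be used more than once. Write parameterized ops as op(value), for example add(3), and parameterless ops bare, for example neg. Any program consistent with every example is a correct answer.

add(-3) | add(6) | mul(6) | add(-2)

Check, running the answer program on each example:
  -14 -> -17 -> -11 -> -66 -> -68
  21 -> 18 -> 24 -> 144 -> 142
  47 -> 44 -> 50 -> 300 -> 298
  41 -> 38 -> 44 -> 264 -> 262
  -24 -> -27 -> -21 -> -126 -> -128
  -2 -> -5 -> 1 -> 6 -> 4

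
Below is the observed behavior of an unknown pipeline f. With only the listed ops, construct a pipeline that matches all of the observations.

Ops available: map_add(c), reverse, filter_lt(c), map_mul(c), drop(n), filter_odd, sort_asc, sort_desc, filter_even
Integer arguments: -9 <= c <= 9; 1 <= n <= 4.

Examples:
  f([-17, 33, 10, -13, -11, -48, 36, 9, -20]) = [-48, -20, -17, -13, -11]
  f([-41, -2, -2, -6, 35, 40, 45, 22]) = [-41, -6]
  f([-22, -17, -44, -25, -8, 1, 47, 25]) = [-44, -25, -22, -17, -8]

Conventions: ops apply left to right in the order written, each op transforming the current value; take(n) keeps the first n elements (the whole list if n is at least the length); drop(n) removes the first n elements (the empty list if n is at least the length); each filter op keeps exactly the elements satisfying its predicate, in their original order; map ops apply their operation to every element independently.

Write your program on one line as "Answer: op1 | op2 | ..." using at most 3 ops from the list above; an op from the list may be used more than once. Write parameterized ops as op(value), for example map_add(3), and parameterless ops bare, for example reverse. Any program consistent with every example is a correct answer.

reverse | sort_asc | filter_lt(-2)

Check, running the answer program on each example:
  [-17, 33, 10, -13, -11, -48, 36, 9, -20] -> [-20, 9, 36, -48, -11, -13, 10, 33, -17] -> [-48, -20, -17, -13, -11, 9, 10, 33, 36] -> [-48, -20, -17, -13, -11]
  [-41, -2, -2, -6, 35, 40, 45, 22] -> [22, 45, 40, 35, -6, -2, -2, -41] -> [-41, -6, -2, -2, 22, 35, 40, 45] -> [-41, -6]
  [-22, -17, -44, -25, -8, 1, 47, 25] -> [25, 47, 1, -8, -25, -44, -17, -22] -> [-44, -25, -22, -17, -8, 1, 25, 47] -> [-44, -25, -22, -17, -8]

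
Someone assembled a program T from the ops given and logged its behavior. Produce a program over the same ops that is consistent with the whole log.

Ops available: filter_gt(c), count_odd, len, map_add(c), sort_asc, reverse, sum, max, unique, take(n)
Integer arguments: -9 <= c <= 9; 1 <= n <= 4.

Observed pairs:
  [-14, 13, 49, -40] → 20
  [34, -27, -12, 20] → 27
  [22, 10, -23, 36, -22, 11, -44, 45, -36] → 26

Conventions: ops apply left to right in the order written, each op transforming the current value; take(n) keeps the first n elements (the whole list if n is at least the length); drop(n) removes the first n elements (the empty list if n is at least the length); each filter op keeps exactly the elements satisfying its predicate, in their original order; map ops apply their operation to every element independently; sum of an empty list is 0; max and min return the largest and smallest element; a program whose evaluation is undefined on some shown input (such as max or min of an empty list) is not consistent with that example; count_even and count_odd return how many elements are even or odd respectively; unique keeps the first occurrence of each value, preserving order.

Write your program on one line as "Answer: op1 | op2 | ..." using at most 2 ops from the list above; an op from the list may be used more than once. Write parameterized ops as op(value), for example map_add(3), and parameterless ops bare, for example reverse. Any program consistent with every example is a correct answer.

map_add(3) | sum

Check, running the answer program on each example:
  [-14, 13, 49, -40] -> [-11, 16, 52, -37] -> 20
  [34, -27, -12, 20] -> [37, -24, -9, 23] -> 27
  [22, 10, -23, 36, -22, 11, -44, 45, -36] -> [25, 13, -20, 39, -19, 14, -41, 48, -33] -> 26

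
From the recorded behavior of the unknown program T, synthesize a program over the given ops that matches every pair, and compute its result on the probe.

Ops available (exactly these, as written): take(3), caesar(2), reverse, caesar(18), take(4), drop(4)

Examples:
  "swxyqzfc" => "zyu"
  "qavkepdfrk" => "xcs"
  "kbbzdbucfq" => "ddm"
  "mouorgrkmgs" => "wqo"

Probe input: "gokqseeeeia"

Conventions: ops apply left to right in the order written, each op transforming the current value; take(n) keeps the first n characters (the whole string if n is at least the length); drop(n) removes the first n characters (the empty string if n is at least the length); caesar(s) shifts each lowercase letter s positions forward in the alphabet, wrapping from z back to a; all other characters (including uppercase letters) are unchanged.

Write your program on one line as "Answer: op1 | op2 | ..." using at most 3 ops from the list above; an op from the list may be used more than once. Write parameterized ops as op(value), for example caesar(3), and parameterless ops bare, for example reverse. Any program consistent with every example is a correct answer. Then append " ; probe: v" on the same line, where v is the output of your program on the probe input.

take(3) | reverse | caesar(2) ; probe: "mqi"

Check, running the answer program on each example:
  "swxyqzfc" -> "swx" -> "xws" -> "zyu"
  "qavkepdfrk" -> "qav" -> "vaq" -> "xcs"
  "kbbzdbucfq" -> "kbb" -> "bbk" -> "ddm"
  "mouorgrkmgs" -> "mou" -> "uom" -> "wqo"
  probe: "gokqseeeeia" -> "gok" -> "kog" -> "mqi"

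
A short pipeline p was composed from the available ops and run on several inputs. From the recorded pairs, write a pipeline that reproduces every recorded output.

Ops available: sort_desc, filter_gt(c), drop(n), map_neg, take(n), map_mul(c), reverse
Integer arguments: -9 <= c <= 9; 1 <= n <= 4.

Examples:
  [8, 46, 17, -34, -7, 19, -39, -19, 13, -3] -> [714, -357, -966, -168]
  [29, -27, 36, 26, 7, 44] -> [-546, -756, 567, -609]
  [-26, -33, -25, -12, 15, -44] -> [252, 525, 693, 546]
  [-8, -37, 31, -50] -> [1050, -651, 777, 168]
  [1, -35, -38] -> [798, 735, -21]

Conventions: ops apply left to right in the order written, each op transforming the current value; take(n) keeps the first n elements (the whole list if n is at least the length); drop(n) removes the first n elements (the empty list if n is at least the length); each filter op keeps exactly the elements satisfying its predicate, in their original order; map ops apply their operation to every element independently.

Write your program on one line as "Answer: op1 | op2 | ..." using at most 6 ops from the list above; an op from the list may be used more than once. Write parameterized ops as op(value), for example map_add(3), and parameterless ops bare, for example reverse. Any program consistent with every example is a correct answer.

take(4) | map_mul(-7) | map_neg | map_mul(-3) | reverse

Check, running the answer program on each example:
  [8, 46, 17, -34, -7, 19, -39, -19, 13, -3] -> [8, 46, 17, -34] -> [-56, -322, -119, 238] -> [56, 322, 119, -238] -> [-168, -966, -357, 714] -> [714, -357, -966, -168]
  [29, -27, 36, 26, 7, 44] -> [29, -27, 36, 26] -> [-203, 189, -252, -182] -> [203, -189, 252, 182] -> [-609, 567, -756, -546] -> [-546, -756, 567, -609]
  [-26, -33, -25, -12, 15, -44] -> [-26, -33, -25, -12] -> [182, 231, 175, 84] -> [-182, -231, -175, -84] -> [546, 693, 525, 252] -> [252, 525, 693, 546]
  [-8, -37, 31, -50] -> [-8, -37, 31, -50] -> [56, 259, -217, 350] -> [-56, -259, 217, -350] -> [168, 777, -651, 1050] -> [1050, -651, 777, 168]
  [1, -35, -38] -> [1, -35, -38] -> [-7, 245, 266] -> [7, -245, -266] -> [-21, 735, 798] -> [798, 735, -21]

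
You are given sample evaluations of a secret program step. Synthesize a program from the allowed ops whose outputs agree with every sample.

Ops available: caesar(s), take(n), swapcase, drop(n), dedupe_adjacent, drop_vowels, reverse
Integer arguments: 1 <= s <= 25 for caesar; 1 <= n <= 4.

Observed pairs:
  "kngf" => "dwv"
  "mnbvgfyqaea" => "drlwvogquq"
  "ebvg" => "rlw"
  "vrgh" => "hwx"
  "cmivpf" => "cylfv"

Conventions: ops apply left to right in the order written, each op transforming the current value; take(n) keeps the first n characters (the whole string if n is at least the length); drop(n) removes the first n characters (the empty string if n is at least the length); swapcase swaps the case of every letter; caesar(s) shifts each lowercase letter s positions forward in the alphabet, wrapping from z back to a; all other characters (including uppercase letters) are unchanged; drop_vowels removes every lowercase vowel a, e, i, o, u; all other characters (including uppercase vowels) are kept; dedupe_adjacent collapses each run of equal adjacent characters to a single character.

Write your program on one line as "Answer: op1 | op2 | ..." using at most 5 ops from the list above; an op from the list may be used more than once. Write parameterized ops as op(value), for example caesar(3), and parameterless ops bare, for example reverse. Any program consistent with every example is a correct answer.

reverse | caesar(16) | reverse | drop(1)

Check, running the answer program on each example:
  "kngf" -> "fgnk" -> "vwda" -> "adwv" -> "dwv"
  "mnbvgfyqaea" -> "aeaqyfgvbnm" -> "quqgovwlrdc" -> "cdrlwvogquq" -> "drlwvogquq"
  "ebvg" -> "gvbe" -> "wlru" -> "urlw" -> "rlw"
  "vrgh" -> "hgrv" -> "xwhl" -> "lhwx" -> "hwx"
  "cmivpf" -> "fpvimc" -> "vflycs" -> "scylfv" -> "cylfv"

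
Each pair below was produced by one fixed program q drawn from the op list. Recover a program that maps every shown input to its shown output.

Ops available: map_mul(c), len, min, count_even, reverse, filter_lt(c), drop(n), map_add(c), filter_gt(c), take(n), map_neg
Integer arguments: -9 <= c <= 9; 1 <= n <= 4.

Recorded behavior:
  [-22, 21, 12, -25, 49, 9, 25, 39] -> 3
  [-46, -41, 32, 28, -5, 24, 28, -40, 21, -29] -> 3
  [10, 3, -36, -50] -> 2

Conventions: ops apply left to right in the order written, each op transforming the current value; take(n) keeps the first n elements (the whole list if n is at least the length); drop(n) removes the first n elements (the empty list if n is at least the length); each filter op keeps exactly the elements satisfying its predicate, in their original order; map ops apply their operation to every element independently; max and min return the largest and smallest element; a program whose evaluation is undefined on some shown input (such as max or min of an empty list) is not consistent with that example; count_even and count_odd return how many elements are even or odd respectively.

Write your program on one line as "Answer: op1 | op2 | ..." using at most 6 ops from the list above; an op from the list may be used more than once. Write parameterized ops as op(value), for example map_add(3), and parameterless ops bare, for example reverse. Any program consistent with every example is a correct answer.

map_mul(-6) | drop(2) | take(3) | map_mul(-2) | count_even

Check, running the answer program on each example:
  [-22, 21, 12, -25, 49, 9, 25, 39] -> [132, -126, -72, 150, -294, -54, -150, -234] -> [-72, 150, -294, -54, -150, -234] -> [-72, 150, -294] -> [144, -300, 588] -> 3
  [-46, -41, 32, 28, -5, 24, 28, -40, 21, -29] -> [276, 246, -192, -168, 30, -144, -168, 240, -126, 174] -> [-192, -168, 30, -144, -168, 240, -126, 174] -> [-192, -168, 30] -> [384, 336, -60] -> 3
  [10, 3, -36, -50] -> [-60, -18, 216, 300] -> [216, 300] -> [216, 300] -> [-432, -600] -> 2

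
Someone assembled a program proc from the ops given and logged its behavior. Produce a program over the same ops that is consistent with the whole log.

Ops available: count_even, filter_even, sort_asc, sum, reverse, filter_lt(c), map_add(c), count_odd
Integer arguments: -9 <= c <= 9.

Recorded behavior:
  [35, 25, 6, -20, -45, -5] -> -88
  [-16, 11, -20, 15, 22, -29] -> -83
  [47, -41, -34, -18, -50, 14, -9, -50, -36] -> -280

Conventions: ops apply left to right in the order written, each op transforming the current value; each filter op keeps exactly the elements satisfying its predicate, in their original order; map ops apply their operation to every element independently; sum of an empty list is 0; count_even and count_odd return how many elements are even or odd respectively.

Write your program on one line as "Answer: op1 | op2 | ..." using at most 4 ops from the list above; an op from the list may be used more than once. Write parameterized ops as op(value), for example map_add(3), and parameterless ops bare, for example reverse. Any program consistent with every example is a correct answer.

filter_lt(8) | sort_asc | map_add(-6) | sum

Check, running the answer program on each example:
  [35, 25, 6, -20, -45, -5] -> [6, -20, -45, -5] -> [-45, -20, -5, 6] -> [-51, -26, -11, 0] -> -88
  [-16, 11, -20, 15, 22, -29] -> [-16, -20, -29] -> [-29, -20, -16] -> [-35, -26, -22] -> -83
  [47, -41, -34, -18, -50, 14, -9, -50, -36] -> [-41, -34, -18, -50, -9, -50, -36] -> [-50, -50, -41, -36, -34, -18, -9] -> [-56, -56, -47, -42, -40, -24, -15] -> -280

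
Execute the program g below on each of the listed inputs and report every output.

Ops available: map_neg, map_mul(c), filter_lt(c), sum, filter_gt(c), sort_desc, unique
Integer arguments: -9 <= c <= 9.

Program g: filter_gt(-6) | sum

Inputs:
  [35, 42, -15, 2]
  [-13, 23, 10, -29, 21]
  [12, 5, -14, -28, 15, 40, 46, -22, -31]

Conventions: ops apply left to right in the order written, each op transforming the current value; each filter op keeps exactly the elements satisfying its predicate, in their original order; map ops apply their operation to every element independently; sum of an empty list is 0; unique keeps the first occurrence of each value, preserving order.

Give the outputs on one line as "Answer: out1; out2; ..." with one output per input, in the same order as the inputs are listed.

79; 54; 118

Execution, op by op:
  [35, 42, -15, 2] -> [35, 42, 2] -> 79
  [-13, 23, 10, -29, 21] -> [23, 10, 21] -> 54
  [12, 5, -14, -28, 15, 40, 46, -22, -31] -> [12, 5, 15, 40, 46] -> 118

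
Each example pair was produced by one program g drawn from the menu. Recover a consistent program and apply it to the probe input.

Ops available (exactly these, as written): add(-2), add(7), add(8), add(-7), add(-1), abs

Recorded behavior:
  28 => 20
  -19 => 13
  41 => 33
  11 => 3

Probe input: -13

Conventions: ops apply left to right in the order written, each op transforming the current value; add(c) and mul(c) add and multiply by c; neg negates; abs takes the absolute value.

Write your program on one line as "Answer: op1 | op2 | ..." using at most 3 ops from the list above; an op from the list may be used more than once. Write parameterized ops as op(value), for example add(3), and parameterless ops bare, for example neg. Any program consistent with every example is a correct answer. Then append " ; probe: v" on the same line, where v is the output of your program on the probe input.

add(-1) | abs | add(-7) ; probe: 7

Check, running the answer program on each example:
  28 -> 27 -> 27 -> 20
  -19 -> -20 -> 20 -> 13
  41 -> 40 -> 40 -> 33
  11 -> 10 -> 10 -> 3
  probe: -13 -> -14 -> 14 -> 7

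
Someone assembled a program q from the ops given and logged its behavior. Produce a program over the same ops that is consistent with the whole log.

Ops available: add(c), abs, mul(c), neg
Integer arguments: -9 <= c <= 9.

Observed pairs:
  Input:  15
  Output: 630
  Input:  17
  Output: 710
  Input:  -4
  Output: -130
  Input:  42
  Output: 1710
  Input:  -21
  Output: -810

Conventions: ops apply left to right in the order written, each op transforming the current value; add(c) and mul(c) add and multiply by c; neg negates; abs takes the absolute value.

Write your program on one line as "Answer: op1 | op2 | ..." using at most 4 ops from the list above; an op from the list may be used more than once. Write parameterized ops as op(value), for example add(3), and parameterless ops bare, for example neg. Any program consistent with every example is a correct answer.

mul(-8) | add(-6) | mul(-5)

Check, running the answer program on each example:
  15 -> -120 -> -126 -> 630
  17 -> -136 -> -142 -> 710
  -4 -> 32 -> 26 -> -130
  42 -> -336 -> -342 -> 1710
  -21 -> 168 -> 162 -> -810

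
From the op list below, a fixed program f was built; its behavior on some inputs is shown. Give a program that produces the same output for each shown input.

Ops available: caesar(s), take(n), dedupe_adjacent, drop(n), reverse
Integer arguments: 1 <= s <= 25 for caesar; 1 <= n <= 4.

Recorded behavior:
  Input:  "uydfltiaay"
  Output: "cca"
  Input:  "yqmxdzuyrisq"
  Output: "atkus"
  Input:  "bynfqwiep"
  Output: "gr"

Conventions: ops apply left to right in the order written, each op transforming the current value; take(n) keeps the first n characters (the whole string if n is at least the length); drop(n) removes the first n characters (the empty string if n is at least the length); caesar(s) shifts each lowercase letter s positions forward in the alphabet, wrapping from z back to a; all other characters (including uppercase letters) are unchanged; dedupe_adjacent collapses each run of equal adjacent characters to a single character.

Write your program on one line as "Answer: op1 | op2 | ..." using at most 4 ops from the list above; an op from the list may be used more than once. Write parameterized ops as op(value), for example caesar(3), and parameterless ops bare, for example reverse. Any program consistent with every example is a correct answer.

drop(3) | caesar(22) | caesar(6) | drop(4)

Check, running the answer program on each example:
  "uydfltiaay" -> "fltiaay" -> "bhpewwu" -> "hnvkcca" -> "cca"
  "yqmxdzuyrisq" -> "xdzuyrisq" -> "tzvquneom" -> "zfbwatkus" -> "atkus"
  "bynfqwiep" -> "fqwiep" -> "bmseal" -> "hsykgr" -> "gr"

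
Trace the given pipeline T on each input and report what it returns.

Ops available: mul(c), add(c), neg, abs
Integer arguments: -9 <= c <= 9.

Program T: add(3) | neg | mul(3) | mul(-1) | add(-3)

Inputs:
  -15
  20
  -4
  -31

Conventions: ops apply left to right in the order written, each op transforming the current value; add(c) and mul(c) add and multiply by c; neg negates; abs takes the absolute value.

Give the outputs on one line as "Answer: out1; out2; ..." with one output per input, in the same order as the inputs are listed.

Execution, op by op:
  -15 -> -12 -> 12 -> 36 -> -36 -> -39
  20 -> 23 -> -23 -> -69 -> 69 -> 66
  -4 -> -1 -> 1 -> 3 -> -3 -> -6
  -31 -> -28 -> 28 -> 84 -> -84 -> -87

-39; 66; -6; -87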